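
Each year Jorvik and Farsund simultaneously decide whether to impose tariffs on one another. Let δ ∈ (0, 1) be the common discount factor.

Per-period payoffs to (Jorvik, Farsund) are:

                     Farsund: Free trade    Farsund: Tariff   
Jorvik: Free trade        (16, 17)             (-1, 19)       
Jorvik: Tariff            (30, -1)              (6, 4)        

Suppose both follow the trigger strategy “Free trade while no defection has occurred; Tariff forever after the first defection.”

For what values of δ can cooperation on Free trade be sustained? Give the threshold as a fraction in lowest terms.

7/12

Jorvik's threshold: (30−16)/(30−6) = 7/12.
Farsund's threshold: (19−17)/(19−4) = 2/15.
7/12 > 2/15, so Jorvik binds and δ* = 7/12.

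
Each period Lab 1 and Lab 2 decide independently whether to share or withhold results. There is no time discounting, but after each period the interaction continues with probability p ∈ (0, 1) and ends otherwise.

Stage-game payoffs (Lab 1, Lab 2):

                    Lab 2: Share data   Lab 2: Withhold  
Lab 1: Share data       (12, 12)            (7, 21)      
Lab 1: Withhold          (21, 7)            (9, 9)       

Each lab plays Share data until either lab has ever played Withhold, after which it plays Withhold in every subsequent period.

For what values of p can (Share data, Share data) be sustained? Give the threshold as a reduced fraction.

Expected cooperation value is 12 + p·12 + p²·12 + … = 12/(1−p); deviation gives 21 + p·9/(1−p).
12 ≥ 21(1−p) + 9p ⇒ 12p ≥ 9 ⇒ p ≥ 9/12 = 3/4.

3/4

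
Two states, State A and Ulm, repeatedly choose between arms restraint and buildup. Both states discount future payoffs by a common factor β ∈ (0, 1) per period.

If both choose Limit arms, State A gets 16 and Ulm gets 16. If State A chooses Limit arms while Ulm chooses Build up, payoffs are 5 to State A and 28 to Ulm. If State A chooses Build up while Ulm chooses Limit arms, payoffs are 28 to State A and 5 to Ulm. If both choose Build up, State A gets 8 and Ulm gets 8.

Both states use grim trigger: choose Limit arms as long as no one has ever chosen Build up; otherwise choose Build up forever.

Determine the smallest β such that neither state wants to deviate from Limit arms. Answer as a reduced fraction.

3/5

One-period gain from deviating is 28 − 16 = 12. The loss is 16 − 8 = 8 in every subsequent period, with present value 8·β/(1−β).
Deviation is unprofitable when 8·β/(1−β) ≥ 12, i.e. β/(1−β) ≥ 3/2.
Equivalently β ≥ 12/(12+8) = 3/5.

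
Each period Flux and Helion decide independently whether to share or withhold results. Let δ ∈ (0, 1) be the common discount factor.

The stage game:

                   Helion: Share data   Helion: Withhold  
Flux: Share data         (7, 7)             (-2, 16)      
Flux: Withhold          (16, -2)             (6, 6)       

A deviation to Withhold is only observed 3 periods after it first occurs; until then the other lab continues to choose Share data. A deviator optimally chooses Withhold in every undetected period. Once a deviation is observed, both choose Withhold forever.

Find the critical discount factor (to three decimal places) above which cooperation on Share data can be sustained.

The best deviation is to choose Withhold for all 3 undetected periods, earning 16 each, then 6 forever once detected.
Deviation value: 16(1−δ^3)/(1−δ) + 6δ^3/(1−δ); cooperation value: 7/(1−δ).
IC: 7 ≥ 16(1−δ^3) + 6δ^3 = 16 − 10δ^3.
So δ^3 ≥ 9/10, giving δ ≥ (9/10)^(1/3) ≈ 0.965.

0.965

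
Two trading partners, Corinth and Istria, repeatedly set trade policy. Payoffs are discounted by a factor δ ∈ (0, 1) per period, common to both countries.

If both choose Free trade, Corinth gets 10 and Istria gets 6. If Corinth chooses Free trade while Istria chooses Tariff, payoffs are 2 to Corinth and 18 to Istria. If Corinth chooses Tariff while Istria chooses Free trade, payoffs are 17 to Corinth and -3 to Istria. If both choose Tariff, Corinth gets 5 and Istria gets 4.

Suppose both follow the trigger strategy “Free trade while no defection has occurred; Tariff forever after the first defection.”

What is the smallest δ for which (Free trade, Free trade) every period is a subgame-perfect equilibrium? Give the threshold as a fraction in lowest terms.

Corinth's threshold: (17−10)/(17−5) = 7/12.
Istria's threshold: (18−6)/(18−4) = 6/7.
7/12 < 6/7, so Istria binds and δ* = 6/7.

6/7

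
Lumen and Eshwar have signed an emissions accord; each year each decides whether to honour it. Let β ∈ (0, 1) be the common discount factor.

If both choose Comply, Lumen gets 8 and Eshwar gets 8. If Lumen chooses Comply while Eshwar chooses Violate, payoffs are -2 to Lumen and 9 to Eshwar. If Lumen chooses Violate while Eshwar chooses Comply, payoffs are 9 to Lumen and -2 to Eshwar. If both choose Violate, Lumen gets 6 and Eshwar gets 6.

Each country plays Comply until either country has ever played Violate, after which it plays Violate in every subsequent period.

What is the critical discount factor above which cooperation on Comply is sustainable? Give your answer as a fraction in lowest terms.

1/3

Under grim trigger the critical discount factor is (T−C)/(T−P) with T = 9, C = 8, P = 6.
β* = (9−8)/(9−6) = 1/3.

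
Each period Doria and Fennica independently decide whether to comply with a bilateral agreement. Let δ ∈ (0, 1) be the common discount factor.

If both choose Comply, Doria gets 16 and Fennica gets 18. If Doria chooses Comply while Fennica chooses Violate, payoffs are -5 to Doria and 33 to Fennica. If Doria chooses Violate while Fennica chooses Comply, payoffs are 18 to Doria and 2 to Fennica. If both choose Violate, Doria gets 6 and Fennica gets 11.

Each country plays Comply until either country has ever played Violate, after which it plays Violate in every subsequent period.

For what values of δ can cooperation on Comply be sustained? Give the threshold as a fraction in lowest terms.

15/22

Doria's threshold: (18−16)/(18−6) = 1/6.
Fennica's threshold: (33−18)/(33−11) = 15/22.
1/6 < 15/22, so Fennica binds and δ* = 15/22.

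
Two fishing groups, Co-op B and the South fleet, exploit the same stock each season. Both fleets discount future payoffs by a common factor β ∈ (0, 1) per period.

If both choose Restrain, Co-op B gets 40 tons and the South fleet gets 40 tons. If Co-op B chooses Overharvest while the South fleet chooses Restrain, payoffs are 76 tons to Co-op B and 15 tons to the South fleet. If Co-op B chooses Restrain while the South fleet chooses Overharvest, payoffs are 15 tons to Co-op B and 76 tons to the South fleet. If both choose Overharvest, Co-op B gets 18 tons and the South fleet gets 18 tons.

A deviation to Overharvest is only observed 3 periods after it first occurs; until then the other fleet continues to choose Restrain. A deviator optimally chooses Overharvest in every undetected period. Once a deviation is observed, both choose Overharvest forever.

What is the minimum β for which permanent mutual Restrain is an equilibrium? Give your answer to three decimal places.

Deviating for the 3 undetected periods gains 76−40 = 36 per period over cooperation, then loses 40−18 = 22 per period forever once punishment starts.
Gain: 36(1 + β + … + β^2); loss: 22·β^3/(1−β).
No profitable deviation ⇔ 36(1−β^3) ≤ 22·β^3, i.e. β^3 ≥ 36/(36+22) = 18/29.
Hence β ≥ (18/29)^(1/3) ≈ 0.853.

0.853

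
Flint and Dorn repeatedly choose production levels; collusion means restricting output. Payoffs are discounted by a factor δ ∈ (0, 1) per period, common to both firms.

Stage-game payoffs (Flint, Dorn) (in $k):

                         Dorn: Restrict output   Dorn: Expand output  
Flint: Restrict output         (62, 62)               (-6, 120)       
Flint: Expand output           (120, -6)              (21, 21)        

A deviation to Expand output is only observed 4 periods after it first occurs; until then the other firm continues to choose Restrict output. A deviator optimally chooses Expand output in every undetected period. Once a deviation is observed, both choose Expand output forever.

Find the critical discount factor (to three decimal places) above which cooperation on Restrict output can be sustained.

A deviator earns 120 for 4 periods, then 21 forever; cooperating earns 62 forever. Multiplying the IC by (1−δ):
62 ≥ 120(1−δ^4) + 21δ^4, so 99·δ^4 ≥ 58 and δ^4 ≥ 58/99.
δ ≥ (58/99)^(1/4) ≈ 0.875.

0.875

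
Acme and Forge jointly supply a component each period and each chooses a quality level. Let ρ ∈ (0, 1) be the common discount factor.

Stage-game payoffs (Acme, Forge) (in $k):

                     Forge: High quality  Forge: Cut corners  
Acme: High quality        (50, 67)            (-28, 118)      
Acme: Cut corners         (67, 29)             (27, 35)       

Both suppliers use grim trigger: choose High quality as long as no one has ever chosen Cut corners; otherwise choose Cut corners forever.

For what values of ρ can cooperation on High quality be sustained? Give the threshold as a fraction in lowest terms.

51/83

For Acme: deviation gain 67−50 = 17, per-period punishment loss 50−27 = 23. IC gives ρ ≥ 17/40.
For Forge: gain 51, loss 32 per period, so ρ ≥ 51/83.
The tighter constraint is Forge's, so cooperation needs ρ ≥ 51/83.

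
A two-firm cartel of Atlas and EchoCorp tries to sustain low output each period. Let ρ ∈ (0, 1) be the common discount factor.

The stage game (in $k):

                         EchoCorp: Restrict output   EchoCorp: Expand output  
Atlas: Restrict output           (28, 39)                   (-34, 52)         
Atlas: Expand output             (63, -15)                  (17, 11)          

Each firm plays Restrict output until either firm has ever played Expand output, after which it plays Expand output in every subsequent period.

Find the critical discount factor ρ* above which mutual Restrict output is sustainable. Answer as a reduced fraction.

For Atlas: deviation gain 63−28 = 35, per-period punishment loss 28−17 = 11. IC gives ρ ≥ 35/46.
For EchoCorp: gain 13, loss 28 per period, so ρ ≥ 13/41.
The tighter constraint is Atlas's, so cooperation needs ρ ≥ 35/46.

35/46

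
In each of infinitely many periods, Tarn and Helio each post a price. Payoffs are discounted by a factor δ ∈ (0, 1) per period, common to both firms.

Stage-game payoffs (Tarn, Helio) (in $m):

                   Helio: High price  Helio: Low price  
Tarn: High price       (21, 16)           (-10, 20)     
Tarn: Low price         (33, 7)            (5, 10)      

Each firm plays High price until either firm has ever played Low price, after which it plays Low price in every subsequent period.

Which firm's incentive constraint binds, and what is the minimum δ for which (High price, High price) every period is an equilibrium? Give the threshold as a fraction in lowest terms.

Tarn; δ ≥ 3/7

For Tarn: deviation gain 33−21 = 12, per-period punishment loss 21−5 = 16. IC gives δ ≥ 12/28 = 3/7.
For Helio: gain 4, loss 6 per period, so δ ≥ 4/10 = 2/5.
The tighter constraint is Tarn's, so cooperation needs δ ≥ 3/7.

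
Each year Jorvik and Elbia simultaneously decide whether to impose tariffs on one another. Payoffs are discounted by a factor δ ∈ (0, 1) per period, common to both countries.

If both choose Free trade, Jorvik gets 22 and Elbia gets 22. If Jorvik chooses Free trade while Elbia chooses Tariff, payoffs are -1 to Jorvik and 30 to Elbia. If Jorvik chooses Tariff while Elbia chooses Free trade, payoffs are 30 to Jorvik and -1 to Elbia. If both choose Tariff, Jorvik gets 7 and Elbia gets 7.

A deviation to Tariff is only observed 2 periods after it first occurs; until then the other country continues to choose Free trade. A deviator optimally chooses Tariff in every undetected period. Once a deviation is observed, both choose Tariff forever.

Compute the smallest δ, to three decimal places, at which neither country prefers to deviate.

A deviator earns 30 for 2 periods, then 7 forever; cooperating earns 22 forever. Multiplying the IC by (1−δ):
22 ≥ 30(1−δ^2) + 7δ^2, so 23·δ^2 ≥ 8 and δ^2 ≥ 8/23.
δ ≥ (8/23)^(1/2) ≈ 0.590.

0.590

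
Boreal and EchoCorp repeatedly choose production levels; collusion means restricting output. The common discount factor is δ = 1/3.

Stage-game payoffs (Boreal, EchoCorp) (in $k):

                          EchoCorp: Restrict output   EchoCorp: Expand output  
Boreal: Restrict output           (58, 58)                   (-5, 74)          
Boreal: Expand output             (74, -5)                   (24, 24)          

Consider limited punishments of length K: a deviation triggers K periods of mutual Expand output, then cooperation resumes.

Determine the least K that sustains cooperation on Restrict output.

No profitable deviation requires (58−24)(δ+…+δ^K) ≥ 74−58, i.e. δ+…+δ^K ≥ 8/17 ≈ 0.4706.
With δ = 1/3, the partial sums are K=1: 0.3333, K=2: 0.4444, K=3: 0.4815.
K = 3 is the first length at which the sum reaches 0.4706.

3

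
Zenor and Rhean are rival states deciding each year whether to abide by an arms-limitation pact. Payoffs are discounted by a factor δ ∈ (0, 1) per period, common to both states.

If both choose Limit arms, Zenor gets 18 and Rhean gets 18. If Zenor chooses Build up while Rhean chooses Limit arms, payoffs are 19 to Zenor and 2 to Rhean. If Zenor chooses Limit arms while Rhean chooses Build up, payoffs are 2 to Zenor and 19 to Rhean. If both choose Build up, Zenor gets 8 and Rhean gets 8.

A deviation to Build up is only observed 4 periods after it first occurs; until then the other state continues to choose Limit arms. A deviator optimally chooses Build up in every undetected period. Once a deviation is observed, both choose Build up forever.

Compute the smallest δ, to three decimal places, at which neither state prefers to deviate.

0.549

A deviator earns 19 for 4 periods, then 8 forever; cooperating earns 18 forever. Multiplying the IC by (1−δ):
18 ≥ 19(1−δ^4) + 8δ^4, so 11·δ^4 ≥ 1 and δ^4 ≥ 1/11.
δ ≥ (1/11)^(1/4) ≈ 0.549.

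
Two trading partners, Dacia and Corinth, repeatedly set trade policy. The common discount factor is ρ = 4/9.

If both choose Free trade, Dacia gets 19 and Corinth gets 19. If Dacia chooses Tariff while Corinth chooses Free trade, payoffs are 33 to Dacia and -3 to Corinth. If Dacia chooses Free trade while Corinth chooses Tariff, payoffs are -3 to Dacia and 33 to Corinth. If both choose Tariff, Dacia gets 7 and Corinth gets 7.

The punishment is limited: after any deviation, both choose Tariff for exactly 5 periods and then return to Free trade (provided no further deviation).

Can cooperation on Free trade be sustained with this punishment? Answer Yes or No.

No

IC: ρ+…+ρ^5 ≥ (33−19)/(19−7) = 7/6.
At ρ = 4/9: partial sum = 0.7861 < 1.1667. Cooperation not sustainable.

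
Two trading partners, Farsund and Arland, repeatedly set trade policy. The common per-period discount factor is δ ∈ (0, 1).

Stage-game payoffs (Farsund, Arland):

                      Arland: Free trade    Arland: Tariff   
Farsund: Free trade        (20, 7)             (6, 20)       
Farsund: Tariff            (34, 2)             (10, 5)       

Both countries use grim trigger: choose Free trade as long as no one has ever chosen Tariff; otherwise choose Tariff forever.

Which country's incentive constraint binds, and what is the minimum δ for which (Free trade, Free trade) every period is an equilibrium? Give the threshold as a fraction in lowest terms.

Arland; δ ≥ 13/15

Farsund's threshold: (34−20)/(34−10) = 7/12.
Arland's threshold: (20−7)/(20−5) = 13/15.
7/12 < 13/15, so Arland binds and δ* = 13/15.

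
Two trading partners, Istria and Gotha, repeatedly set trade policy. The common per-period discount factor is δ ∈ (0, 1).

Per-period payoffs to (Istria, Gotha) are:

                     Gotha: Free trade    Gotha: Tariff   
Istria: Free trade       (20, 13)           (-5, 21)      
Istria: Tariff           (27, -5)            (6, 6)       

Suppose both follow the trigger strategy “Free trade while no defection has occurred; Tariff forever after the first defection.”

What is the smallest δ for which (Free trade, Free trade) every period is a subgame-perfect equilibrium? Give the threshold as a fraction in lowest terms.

8/15

Istria's threshold: (27−20)/(27−6) = 1/3.
Gotha's threshold: (21−13)/(21−6) = 8/15.
1/3 < 8/15, so Gotha binds and δ* = 8/15.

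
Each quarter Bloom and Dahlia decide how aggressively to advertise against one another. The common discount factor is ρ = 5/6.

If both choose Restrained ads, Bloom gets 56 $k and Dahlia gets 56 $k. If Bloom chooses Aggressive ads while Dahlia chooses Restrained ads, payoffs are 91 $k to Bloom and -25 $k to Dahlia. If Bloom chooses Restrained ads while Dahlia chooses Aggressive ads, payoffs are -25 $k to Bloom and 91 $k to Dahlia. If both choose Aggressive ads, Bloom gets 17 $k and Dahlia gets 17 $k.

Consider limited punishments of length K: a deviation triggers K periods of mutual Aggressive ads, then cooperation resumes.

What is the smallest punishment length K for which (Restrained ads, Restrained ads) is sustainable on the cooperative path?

2

No profitable deviation requires (56−17)(ρ+…+ρ^K) ≥ 91−56, i.e. ρ+…+ρ^K ≥ 35/39 ≈ 0.8974.
With ρ = 5/6, the partial sums are K=1: 0.8333, K=2: 1.5278.
K = 2 is the first length at which the sum reaches 0.8974.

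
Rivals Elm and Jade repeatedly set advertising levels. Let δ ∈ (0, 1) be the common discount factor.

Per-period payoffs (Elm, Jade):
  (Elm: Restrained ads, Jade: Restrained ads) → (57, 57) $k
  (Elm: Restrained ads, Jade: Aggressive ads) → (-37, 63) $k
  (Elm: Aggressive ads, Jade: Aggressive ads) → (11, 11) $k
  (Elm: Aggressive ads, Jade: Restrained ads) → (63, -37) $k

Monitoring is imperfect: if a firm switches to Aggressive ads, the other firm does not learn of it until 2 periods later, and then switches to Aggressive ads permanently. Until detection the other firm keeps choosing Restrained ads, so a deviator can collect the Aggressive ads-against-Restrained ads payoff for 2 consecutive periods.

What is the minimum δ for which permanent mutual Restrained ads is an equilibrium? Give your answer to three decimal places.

0.340

Deviating for the 2 undetected periods gains 63−57 = 6 per period over cooperation, then loses 57−11 = 46 per period forever once punishment starts.
Gain: 6(1 + δ + … + δ^1); loss: 46·δ^2/(1−δ).
No profitable deviation ⇔ 6(1−δ^2) ≤ 46·δ^2, i.e. δ^2 ≥ 6/(6+46) = 3/26.
Hence δ ≥ (3/26)^(1/2) ≈ 0.340.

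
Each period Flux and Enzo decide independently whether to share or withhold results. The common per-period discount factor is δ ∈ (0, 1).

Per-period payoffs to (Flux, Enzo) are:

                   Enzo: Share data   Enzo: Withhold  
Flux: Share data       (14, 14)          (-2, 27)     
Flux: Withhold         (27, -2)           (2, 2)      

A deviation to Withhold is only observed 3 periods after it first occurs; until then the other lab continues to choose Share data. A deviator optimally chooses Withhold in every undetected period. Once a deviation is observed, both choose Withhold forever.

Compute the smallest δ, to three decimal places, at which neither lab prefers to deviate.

0.804

Deviating for the 3 undetected periods gains 27−14 = 13 per period over cooperation, then loses 14−2 = 12 per period forever once punishment starts.
Gain: 13(1 + δ + … + δ^2); loss: 12·δ^3/(1−δ).
No profitable deviation ⇔ 13(1−δ^3) ≤ 12·δ^3, i.e. δ^3 ≥ 13/(13+12) = 13/25.
Hence δ ≥ (13/25)^(1/3) ≈ 0.804.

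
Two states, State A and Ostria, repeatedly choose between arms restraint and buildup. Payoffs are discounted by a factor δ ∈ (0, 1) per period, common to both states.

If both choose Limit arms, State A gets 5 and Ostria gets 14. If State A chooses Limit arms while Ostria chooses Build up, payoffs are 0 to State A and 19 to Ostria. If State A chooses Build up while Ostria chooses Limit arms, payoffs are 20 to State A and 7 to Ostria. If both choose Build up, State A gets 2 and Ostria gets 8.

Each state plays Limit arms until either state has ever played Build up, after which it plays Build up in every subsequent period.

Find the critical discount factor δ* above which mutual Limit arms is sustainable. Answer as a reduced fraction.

5/6

State A: cooperation gives 5 each period; deviation gives 20 once then 2 forever.
  5/(1−δ) ≥ 20 + 2δ/(1−δ) ⇒ δ ≥ 15/18 = 5/6.
Ostria: cooperation gives 14 each period; deviation gives 19 once then 8 forever.
  δ ≥ 5/11.
Both must hold, so the binding constraint is State A's: δ ≥ 5/6.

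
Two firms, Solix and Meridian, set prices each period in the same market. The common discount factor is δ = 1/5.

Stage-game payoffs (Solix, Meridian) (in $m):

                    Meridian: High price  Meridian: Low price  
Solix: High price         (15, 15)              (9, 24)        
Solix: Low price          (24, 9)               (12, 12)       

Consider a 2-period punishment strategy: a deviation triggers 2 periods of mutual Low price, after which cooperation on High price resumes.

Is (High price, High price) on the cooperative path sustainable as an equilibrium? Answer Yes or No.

No

Comparing payoff streams over the 3 periods until play realigns: cooperate → 15(1+δ+…+δ^2); deviate → 24 + 12(δ+…+δ^2).
Cooperation is sustained iff (15−12)(δ+…+δ^2) ≥ 24−15.
δ+…+δ^2 = 1/5·(1−(1/5)^2)/(1−1/5) = 0.2400, and (24−15)/(15−12) = 3.0000.
0.2400 < 3.0000, so cooperation is not sustainable.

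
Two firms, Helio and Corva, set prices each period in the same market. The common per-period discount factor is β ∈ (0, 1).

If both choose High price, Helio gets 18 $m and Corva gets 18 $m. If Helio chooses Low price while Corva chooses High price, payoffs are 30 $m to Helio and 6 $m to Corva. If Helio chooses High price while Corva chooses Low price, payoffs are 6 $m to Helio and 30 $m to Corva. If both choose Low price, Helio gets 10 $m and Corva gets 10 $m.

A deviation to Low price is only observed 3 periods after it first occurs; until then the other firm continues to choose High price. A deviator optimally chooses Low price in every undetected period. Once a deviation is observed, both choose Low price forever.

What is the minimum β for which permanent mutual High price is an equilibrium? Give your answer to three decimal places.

A deviator earns 30 for 3 periods, then 10 forever; cooperating earns 18 forever. Multiplying the IC by (1−β):
18 ≥ 30(1−β^3) + 10β^3, so 20·β^3 ≥ 12 and β^3 ≥ 3/5.
β ≥ (3/5)^(1/3) ≈ 0.843.

0.843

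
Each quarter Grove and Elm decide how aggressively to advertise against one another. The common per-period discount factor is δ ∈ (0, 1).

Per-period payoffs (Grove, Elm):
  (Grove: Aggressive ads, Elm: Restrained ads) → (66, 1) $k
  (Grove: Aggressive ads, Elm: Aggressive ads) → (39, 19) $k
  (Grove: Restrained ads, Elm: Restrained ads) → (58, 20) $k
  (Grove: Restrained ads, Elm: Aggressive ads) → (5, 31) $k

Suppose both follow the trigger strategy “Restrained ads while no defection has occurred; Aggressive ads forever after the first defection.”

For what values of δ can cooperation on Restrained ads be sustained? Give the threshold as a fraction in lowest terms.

For Grove: deviation gain 66−58 = 8, per-period punishment loss 58−39 = 19. IC gives δ ≥ 8/27.
For Elm: gain 11, loss 1 per period, so δ ≥ 11/12.
The tighter constraint is Elm's, so cooperation needs δ ≥ 11/12.

11/12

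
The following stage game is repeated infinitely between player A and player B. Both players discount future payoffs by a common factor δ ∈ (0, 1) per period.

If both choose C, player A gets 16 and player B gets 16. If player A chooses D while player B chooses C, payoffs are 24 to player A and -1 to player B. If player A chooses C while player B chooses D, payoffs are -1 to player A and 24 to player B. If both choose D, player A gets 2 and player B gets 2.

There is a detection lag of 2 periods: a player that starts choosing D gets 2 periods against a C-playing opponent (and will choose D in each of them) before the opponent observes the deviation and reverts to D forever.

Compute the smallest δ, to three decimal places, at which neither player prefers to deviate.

0.603

Deviating for the 2 undetected periods gains 24−16 = 8 per period over cooperation, then loses 16−2 = 14 per period forever once punishment starts.
Gain: 8(1 + δ + … + δ^1); loss: 14·δ^2/(1−δ).
No profitable deviation ⇔ 8(1−δ^2) ≤ 14·δ^2, i.e. δ^2 ≥ 8/(8+14) = 4/11.
Hence δ ≥ (4/11)^(1/2) ≈ 0.603.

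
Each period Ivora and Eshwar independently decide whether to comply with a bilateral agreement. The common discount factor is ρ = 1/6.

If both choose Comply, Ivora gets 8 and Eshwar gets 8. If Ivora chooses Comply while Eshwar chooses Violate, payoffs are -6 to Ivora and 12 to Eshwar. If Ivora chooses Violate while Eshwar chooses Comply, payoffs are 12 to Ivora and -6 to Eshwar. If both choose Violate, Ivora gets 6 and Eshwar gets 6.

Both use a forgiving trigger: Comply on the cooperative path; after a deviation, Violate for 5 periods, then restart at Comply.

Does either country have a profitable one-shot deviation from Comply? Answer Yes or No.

IC: ρ+…+ρ^5 ≥ (12−8)/(8−6) = 2.
At ρ = 1/6: partial sum = 0.2000 < 2.0000. Cooperation not sustainable.

Yes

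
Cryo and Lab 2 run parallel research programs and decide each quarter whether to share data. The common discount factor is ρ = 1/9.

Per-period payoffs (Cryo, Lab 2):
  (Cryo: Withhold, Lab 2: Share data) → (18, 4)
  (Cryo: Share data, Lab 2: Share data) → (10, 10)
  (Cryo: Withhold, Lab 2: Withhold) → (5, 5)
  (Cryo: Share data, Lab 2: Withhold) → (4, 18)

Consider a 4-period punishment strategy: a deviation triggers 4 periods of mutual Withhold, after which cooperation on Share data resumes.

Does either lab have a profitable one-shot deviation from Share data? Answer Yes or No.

A one-shot deviation gives 18 now, then 5 for 4 periods, then back to 10.
Gain from deviating: (18−10) today; loss: (10−5) in each of the next 4 periods.
No-deviation condition: (10−5)(ρ+…+ρ^4) ≥ 18−10, i.e. ρ+…+ρ^4 ≥ 8/5.
At ρ = 1/9: ρ+…+ρ^4 = 0.1250 < 1.6000.
So cooperation is not sustainable.

Yes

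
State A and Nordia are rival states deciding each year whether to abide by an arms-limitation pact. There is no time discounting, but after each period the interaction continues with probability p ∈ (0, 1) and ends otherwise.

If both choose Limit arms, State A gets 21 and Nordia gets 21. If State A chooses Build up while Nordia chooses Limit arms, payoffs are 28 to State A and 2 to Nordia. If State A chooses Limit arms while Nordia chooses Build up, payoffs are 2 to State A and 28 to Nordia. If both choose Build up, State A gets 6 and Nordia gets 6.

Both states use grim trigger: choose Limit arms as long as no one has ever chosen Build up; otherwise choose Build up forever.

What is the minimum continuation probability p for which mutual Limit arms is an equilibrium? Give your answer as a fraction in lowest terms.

With no time discounting, the continuation probability p plays the role of the discount factor.
Grim-trigger IC: 21/(1−p) ≥ 28 + 6p/(1−p) ⇒ p ≥ (28−21)/(28−6) = 7/22.

7/22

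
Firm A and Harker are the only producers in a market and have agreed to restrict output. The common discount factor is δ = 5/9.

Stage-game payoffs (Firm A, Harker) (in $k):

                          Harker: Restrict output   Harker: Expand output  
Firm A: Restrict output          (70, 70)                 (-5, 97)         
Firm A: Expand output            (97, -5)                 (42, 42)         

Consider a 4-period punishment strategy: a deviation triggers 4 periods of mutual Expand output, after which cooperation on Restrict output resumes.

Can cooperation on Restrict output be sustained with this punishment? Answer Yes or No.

Yes

A one-shot deviation gives 97 now, then 42 for 4 periods, then back to 70.
Gain from deviating: (97−70) today; loss: (70−42) in each of the next 4 periods.
No-deviation condition: (70−42)(δ+…+δ^4) ≥ 97−70, i.e. δ+…+δ^4 ≥ 27/28.
At δ = 5/9: δ+…+δ^4 = 1.1309 ≥ 0.9643.
So cooperation is sustainable.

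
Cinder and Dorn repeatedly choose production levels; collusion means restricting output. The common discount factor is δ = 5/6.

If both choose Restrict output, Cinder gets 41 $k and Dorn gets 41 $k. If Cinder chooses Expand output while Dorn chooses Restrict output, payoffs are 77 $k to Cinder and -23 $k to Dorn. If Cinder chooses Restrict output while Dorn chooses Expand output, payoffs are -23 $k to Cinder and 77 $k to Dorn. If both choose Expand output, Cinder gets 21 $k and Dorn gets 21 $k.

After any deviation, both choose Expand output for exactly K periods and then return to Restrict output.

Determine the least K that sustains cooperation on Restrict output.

3

Need Σ_{k=1}^{K} δ^k ≥ (77−41)/(41−21) = 1.8000 at δ = 5/6.
At K = 2 the sum is 1.5278 < 1.8000; at K = 3 it is 2.1065 ≥ 1.8000.
So the minimum punishment length is K = 3.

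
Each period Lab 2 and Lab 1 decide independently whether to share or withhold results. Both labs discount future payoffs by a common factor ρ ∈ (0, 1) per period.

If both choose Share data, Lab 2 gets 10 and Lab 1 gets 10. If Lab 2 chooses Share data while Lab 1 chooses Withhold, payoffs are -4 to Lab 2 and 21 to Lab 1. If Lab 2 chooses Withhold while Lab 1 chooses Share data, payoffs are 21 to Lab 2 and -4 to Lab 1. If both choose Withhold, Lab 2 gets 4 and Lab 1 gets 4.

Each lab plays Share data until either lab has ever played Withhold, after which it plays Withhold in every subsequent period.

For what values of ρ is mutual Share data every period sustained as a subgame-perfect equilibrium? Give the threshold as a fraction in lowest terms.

Under grim trigger the critical discount factor is (T−C)/(T−P) with T = 21, C = 10, P = 4.
ρ* = (21−10)/(21−4) = 11/17.

11/17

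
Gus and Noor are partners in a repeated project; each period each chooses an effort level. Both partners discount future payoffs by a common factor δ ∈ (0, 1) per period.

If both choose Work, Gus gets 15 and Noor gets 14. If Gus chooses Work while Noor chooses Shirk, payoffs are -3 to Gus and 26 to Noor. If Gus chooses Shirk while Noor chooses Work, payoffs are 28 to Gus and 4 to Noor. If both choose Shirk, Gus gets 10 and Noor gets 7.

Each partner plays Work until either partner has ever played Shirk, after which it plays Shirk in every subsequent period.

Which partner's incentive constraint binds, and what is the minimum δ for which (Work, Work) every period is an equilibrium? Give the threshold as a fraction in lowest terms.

For Gus: deviation gain 28−15 = 13, per-period punishment loss 15−10 = 5. IC gives δ ≥ 13/18.
For Noor: gain 12, loss 7 per period, so δ ≥ 12/19.
The tighter constraint is Gus's, so cooperation needs δ ≥ 13/18.

Gus; δ ≥ 13/18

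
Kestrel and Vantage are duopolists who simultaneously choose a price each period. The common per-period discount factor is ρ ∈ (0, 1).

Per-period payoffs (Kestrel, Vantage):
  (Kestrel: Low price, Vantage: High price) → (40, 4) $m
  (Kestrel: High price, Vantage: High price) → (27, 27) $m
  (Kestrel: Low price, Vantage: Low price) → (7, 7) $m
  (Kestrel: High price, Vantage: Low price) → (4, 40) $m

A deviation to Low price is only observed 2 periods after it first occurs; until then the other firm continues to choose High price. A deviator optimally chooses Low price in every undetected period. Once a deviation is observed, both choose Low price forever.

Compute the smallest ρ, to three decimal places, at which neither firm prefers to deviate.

A deviator earns 40 for 2 periods, then 7 forever; cooperating earns 27 forever. Multiplying the IC by (1−ρ):
27 ≥ 40(1−ρ^2) + 7ρ^2, so 33·ρ^2 ≥ 13 and ρ^2 ≥ 13/33.
ρ ≥ (13/33)^(1/2) ≈ 0.628.

0.628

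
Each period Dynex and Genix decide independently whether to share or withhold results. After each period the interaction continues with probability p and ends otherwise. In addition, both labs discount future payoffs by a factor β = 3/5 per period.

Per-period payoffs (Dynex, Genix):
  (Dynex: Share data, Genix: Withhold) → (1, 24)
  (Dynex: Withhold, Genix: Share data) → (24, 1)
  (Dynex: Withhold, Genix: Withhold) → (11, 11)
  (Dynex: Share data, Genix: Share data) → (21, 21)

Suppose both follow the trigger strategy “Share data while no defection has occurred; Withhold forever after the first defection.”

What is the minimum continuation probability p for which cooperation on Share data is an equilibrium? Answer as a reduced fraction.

5/13

Expected continuation weight on next period's payoff is β·p = 3/5·p, which plays the role of the discount factor.
Cooperation requires 3/5·p ≥ (24−21)/(24−11) = 3/13, hence p ≥ 5/13.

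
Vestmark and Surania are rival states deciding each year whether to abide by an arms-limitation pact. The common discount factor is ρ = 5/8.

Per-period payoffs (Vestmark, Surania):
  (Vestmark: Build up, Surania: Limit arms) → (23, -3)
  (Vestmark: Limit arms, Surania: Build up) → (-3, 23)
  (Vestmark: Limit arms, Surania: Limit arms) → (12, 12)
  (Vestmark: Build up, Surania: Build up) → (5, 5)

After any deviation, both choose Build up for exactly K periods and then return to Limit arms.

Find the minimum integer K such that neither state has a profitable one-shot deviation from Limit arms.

7

Need Σ_{k=1}^{K} ρ^k ≥ (23−12)/(12−5) = 1.5714 at ρ = 5/8.
At K = 6 the sum is 1.5673 < 1.5714; at K = 7 it is 1.6046 ≥ 1.5714.
So the minimum punishment length is K = 7.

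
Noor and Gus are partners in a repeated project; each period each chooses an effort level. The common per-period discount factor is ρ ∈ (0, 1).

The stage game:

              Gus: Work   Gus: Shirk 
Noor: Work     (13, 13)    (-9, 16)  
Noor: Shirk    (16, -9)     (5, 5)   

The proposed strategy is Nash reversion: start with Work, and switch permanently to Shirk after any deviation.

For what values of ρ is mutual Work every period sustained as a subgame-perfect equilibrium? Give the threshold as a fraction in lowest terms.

3/11

13/(1−ρ) ≥ 16 + 5ρ/(1−ρ)
13 ≥ 16 − 11ρ
ρ ≥ 3/11.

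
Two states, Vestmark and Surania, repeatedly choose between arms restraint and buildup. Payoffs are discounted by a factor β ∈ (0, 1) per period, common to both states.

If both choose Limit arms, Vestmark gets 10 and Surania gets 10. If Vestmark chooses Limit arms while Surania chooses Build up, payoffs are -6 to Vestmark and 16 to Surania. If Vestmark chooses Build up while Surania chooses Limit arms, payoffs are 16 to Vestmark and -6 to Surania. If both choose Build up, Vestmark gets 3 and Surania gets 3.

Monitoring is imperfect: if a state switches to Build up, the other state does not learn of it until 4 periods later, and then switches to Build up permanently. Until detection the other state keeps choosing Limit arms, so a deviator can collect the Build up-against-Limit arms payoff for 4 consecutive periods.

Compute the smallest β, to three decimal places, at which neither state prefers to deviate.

The best deviation is to choose Build up for all 4 undetected periods, earning 16 each, then 3 forever once detected.
Deviation value: 16(1−β^4)/(1−β) + 3β^4/(1−β); cooperation value: 10/(1−β).
IC: 10 ≥ 16(1−β^4) + 3β^4 = 16 − 13β^4.
So β^4 ≥ 6/13, giving β ≥ (6/13)^(1/4) ≈ 0.824.

0.824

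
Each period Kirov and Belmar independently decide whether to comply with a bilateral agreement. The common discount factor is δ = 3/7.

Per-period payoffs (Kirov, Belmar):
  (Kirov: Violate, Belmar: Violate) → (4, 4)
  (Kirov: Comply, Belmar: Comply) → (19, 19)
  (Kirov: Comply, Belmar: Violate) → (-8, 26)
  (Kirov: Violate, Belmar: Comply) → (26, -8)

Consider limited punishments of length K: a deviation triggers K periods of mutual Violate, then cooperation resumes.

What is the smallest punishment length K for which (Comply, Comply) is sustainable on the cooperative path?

No profitable deviation requires (19−4)(δ+…+δ^K) ≥ 26−19, i.e. δ+…+δ^K ≥ 7/15 ≈ 0.4667.
With δ = 3/7, the partial sums are K=1: 0.4286, K=2: 0.6122.
K = 2 is the first length at which the sum reaches 0.4667.

2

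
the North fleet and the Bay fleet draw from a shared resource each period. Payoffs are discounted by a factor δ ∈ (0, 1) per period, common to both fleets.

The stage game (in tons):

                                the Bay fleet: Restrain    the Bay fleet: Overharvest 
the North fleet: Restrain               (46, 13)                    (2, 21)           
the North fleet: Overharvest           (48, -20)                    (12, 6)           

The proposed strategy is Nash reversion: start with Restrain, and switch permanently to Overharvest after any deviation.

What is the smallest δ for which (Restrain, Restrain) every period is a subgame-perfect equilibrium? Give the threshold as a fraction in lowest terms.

8/15

the North fleet's threshold: (48−46)/(48−12) = 1/18.
the Bay fleet's threshold: (21−13)/(21−6) = 8/15.
1/18 < 8/15, so the Bay fleet binds and δ* = 8/15.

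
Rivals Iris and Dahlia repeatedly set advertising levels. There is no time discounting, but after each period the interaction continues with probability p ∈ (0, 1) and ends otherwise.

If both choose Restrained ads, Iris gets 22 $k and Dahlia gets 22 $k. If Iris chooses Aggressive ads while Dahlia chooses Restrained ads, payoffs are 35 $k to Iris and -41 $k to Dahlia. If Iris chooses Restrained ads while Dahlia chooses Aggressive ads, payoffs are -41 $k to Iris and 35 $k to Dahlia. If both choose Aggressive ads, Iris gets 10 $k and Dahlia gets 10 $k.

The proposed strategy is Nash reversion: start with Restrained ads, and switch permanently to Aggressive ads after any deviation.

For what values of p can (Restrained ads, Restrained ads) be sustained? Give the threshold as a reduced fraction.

13/25

With no time discounting, the continuation probability p plays the role of the discount factor.
Grim-trigger IC: 22/(1−p) ≥ 35 + 10p/(1−p) ⇒ p ≥ (35−22)/(35−10) = 13/25.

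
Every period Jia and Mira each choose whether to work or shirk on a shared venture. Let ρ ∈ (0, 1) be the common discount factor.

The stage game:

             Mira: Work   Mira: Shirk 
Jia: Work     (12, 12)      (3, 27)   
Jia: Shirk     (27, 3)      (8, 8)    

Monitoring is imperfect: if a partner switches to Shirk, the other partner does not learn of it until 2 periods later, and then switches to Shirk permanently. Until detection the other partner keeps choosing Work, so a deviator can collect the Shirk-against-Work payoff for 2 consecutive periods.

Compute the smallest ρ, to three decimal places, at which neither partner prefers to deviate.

A deviator earns 27 for 2 periods, then 8 forever; cooperating earns 12 forever. Multiplying the IC by (1−ρ):
12 ≥ 27(1−ρ^2) + 8ρ^2, so 19·ρ^2 ≥ 15 and ρ^2 ≥ 15/19.
ρ ≥ (15/19)^(1/2) ≈ 0.889.

0.889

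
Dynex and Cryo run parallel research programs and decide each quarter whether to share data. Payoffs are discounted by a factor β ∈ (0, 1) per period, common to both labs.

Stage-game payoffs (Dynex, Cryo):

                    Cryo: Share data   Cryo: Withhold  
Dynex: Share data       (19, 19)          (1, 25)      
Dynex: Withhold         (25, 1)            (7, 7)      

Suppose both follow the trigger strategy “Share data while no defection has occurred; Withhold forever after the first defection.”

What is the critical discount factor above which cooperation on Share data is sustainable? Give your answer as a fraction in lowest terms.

19/(1−β) ≥ 25 + 7β/(1−β)
19 ≥ 25 − 18β
β ≥ 6/18 = 1/3.

1/3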